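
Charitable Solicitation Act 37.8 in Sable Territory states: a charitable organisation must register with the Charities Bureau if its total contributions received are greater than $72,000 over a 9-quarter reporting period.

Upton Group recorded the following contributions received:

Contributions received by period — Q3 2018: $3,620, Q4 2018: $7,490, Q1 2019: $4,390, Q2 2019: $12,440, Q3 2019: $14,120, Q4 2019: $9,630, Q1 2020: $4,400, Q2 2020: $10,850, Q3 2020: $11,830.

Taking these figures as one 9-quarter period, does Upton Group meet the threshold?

Yes

Total contributions received: $3,620 + $7,490 + $4,390 + $12,440 + $14,120 + $9,630 + $4,400 + $10,850 + $11,830 = $78,770.
$78,770 > $72,000, so the threshold is exceeded.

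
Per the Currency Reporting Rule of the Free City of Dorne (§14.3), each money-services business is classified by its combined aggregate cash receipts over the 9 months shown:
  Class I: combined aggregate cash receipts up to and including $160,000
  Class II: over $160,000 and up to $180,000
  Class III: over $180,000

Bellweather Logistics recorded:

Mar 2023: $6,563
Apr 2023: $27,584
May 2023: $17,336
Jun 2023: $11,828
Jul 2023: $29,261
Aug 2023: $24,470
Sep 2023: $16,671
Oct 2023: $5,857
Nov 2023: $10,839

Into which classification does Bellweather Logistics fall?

Class I

Combined aggregate cash receipts: $6,563 + $27,584 + $17,336 + $11,828 + $29,261 + $24,470 + $16,671 + $5,857 + $10,839 = $150,409.
$150,409 ≤ $160,000, so Class I applies.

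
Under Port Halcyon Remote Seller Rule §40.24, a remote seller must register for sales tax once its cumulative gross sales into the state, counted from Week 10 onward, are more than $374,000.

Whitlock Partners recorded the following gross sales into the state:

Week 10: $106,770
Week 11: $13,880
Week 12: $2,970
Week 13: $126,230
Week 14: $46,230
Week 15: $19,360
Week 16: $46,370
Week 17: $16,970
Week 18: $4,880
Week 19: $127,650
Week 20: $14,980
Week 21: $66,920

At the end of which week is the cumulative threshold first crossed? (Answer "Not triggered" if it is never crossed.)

Week 17

Through Week 10: $106,770
Through Week 11: $120,650
Through Week 12: $123,620
Through Week 13: $249,850
Through Week 14: $296,080
Through Week 15: $315,440
Through Week 16: $361,810
Through Week 17: $378,780 ← exceeds threshold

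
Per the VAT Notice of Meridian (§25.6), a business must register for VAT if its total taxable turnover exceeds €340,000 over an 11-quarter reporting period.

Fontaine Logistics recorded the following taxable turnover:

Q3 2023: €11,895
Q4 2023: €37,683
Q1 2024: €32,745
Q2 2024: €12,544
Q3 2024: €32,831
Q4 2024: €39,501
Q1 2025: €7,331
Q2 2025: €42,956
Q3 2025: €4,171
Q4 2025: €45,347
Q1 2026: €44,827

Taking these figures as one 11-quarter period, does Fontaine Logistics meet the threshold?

No

Total taxable turnover: €11,895 + €37,683 + €32,745 + €12,544 + €32,831 + €39,501 + €7,331 + €42,956 + €4,171 + €45,347 + €44,827 = €311,831.
€311,831 ≤ €340,000, so the threshold is not exceeded.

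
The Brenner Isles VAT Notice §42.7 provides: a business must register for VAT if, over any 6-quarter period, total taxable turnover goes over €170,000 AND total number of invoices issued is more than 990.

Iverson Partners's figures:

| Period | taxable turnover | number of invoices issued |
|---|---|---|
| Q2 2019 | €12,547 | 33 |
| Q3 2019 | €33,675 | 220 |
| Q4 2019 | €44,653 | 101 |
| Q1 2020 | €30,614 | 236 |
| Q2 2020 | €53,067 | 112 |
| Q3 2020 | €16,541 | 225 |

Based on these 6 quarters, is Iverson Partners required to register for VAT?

No

Total taxable turnover: €12,547 + €33,675 + €44,653 + €30,614 + €53,067 + €16,541 = €191,097 (> €170,000).
Total number of invoices issued: 33 + 220 + 101 + 236 + 112 + 225 = 927 (≤ 990).
The test is 'and': the rule requires both, and at least one is not exceeded.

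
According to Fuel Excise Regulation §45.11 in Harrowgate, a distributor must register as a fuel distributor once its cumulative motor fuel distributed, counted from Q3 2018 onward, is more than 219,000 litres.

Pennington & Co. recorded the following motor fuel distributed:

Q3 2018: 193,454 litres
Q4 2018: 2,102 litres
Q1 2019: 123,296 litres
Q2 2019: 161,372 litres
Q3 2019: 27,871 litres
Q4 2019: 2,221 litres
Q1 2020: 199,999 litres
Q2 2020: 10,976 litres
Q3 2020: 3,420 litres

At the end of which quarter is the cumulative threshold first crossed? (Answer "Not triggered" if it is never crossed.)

Through Q3 2018: 193,454 litres
Through Q4 2018: 195,556 litres
Through Q1 2019: 318,852 litres ← exceeds threshold

Q1 2019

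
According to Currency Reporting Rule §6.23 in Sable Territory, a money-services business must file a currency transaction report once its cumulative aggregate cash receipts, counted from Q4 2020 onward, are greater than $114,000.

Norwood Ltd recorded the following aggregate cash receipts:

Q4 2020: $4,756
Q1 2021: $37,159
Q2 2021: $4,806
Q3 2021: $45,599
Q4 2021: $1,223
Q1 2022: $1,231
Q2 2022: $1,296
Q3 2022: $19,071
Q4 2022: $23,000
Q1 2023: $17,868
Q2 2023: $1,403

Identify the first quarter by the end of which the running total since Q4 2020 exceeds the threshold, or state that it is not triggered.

Q3 2022

Through Q4 2020: $4,756
Through Q1 2021: $41,915
Through Q2 2021: $46,721
Through Q3 2021: $92,320
Through Q4 2021: $93,543
Through Q1 2022: $94,774
Through Q2 2022: $96,070
Through Q3 2022: $115,141 ← exceeds threshold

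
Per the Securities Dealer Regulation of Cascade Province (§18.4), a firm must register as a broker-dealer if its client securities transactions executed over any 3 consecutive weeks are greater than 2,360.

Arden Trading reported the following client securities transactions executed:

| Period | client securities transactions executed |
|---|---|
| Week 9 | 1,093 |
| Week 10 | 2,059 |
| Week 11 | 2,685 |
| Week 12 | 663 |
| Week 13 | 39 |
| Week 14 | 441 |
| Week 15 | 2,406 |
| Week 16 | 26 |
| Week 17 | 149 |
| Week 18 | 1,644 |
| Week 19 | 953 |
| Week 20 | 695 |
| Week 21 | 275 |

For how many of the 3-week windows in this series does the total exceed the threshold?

Week 9–Week 11: 1,093 + 2,059 + 2,685 = 5,837 (over)
Week 10–Week 12: 2,059 + 2,685 + 663 = 5,407 (over)
Week 11–Week 13: 2,685 + 663 + 39 = 3,387 (over)
Week 12–Week 14: 663 + 39 + 441 = 1,143 (under)
Week 13–Week 15: 39 + 441 + 2,406 = 2,886 (over)
Week 14–Week 16: 441 + 2,406 + 26 = 2,873 (over)
Week 15–Week 17: 2,406 + 26 + 149 = 2,581 (over)
Week 16–Week 18: 26 + 149 + 1,644 = 1,819 (under)
Week 17–Week 19: 149 + 1,644 + 953 = 2,746 (over)
Week 18–Week 20: 1,644 + 953 + 695 = 3,292 (over)
Week 19–Week 21: 953 + 695 + 275 = 1,923 (under)
8 windows exceed the threshold.

8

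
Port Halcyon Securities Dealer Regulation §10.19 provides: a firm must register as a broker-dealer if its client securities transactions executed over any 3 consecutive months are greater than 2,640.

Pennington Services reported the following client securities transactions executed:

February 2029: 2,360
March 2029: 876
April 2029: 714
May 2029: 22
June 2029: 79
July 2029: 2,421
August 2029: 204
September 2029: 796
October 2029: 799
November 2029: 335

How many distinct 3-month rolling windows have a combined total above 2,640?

February 2029–April 2029: 2,360 + 876 + 714 = 3,950 (over)
March 2029–May 2029: 876 + 714 + 22 = 1,612 (under)
April 2029–June 2029: 714 + 22 + 79 = 815 (under)
May 2029–July 2029: 22 + 79 + 2,421 = 2,522 (under)
June 2029–August 2029: 79 + 2,421 + 204 = 2,704 (over)
July 2029–September 2029: 2,421 + 204 + 796 = 3,421 (over)
August 2029–October 2029: 204 + 796 + 799 = 1,799 (under)
September 2029–November 2029: 796 + 799 + 335 = 1,930 (under)
3 windows exceed the threshold.

3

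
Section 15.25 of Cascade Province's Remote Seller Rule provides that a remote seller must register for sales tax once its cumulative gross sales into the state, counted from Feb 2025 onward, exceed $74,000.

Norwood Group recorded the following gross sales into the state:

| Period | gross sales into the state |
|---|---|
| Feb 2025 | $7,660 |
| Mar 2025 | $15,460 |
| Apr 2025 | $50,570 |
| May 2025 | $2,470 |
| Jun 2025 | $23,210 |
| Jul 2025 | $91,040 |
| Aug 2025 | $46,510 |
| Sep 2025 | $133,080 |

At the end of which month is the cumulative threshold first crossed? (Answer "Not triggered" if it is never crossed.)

Through Feb 2025: $7,660
Through Mar 2025: $23,120
Through Apr 2025: $73,690
Through May 2025: $76,160 ← exceeds threshold

May 2025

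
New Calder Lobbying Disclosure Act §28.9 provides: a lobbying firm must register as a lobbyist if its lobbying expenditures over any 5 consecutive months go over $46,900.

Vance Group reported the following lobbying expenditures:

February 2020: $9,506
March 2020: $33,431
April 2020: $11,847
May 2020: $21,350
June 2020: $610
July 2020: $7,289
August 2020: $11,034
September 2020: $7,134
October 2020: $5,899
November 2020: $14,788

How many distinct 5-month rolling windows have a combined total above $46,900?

February 2020–June 2020: $9,506 + $33,431 + $11,847 + $21,350 + $610 = $76,744 (over)
March 2020–July 2020: $33,431 + $11,847 + $21,350 + $610 + $7,289 = $74,527 (over)
April 2020–August 2020: $11,847 + $21,350 + $610 + $7,289 + $11,034 = $52,130 (over)
May 2020–September 2020: $21,350 + $610 + $7,289 + $11,034 + $7,134 = $47,417 (over)
June 2020–October 2020: $610 + $7,289 + $11,034 + $7,134 + $5,899 = $31,966 (under)
July 2020–November 2020: $7,289 + $11,034 + $7,134 + $5,899 + $14,788 = $46,144 (under)
4 windows exceed the threshold.

4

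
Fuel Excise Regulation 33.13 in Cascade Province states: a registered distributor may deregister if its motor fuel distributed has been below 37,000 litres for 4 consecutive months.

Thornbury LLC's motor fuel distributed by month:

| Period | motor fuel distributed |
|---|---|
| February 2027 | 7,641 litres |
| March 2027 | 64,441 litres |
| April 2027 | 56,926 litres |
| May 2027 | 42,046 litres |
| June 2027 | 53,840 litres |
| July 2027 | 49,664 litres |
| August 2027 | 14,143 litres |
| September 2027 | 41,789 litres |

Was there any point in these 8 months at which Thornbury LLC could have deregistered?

Months below 37,000 litres: February 2027, August 2027.
Longest run of consecutive months below the threshold: 1.
1 < 4, so Thornbury LLC never became eligible.

No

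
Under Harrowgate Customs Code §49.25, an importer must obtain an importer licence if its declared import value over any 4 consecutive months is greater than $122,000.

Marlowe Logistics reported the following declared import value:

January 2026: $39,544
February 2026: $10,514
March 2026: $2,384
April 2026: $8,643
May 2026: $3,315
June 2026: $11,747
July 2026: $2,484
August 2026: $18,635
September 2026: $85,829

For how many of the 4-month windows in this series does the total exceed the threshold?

0

January 2026–April 2026: $39,544 + $10,514 + $2,384 + $8,643 = $61,085 (under)
February 2026–May 2026: $10,514 + $2,384 + $8,643 + $3,315 = $24,856 (under)
March 2026–June 2026: $2,384 + $8,643 + $3,315 + $11,747 = $26,089 (under)
April 2026–July 2026: $8,643 + $3,315 + $11,747 + $2,484 = $26,189 (under)
May 2026–August 2026: $3,315 + $11,747 + $2,484 + $18,635 = $36,181 (under)
June 2026–September 2026: $11,747 + $2,484 + $18,635 + $85,829 = $118,695 (under)
0 windows exceed the threshold.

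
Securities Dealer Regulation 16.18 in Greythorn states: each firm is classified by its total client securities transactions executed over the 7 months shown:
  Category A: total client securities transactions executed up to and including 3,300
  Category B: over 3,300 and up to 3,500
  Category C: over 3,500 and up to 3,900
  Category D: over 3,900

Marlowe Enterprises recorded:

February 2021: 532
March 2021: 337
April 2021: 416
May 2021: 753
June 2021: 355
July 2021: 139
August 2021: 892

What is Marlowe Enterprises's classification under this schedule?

Category B

Total client securities transactions executed: 532 + 337 + 416 + 753 + 355 + 139 + 892 = 3,424.
3,300 < 3,424 ≤ 3,500, so Category B applies.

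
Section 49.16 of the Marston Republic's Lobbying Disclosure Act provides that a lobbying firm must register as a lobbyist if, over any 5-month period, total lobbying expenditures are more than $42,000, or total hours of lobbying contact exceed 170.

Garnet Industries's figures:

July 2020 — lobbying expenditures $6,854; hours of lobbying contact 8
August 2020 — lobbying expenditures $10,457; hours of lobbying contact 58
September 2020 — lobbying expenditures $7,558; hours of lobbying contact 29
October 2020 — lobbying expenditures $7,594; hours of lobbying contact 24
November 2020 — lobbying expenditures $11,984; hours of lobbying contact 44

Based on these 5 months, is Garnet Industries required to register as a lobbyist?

Yes

Total lobbying expenditures: $6,854 + $10,457 + $7,558 + $7,594 + $11,984 = $44,447 (> $42,000).
Total hours of lobbying contact: 8 + 58 + 29 + 24 + 44 = 163 (≤ 170).
The test is 'or': at least one threshold is exceeded.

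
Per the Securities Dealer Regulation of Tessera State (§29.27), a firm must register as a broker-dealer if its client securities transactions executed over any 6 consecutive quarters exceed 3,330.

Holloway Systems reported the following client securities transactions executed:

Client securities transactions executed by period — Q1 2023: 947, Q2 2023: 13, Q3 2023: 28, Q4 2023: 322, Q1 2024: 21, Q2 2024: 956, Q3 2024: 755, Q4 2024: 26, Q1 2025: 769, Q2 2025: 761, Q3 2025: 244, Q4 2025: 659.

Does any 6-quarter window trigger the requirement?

Yes

Q1 2023–Q2 2024: 947 + 13 + 28 + 322 + 21 + 956 = 2,287 (under)
Q2 2023–Q3 2024: 13 + 28 + 322 + 21 + 956 + 755 = 2,095 (under)
Q3 2023–Q4 2024: 28 + 322 + 21 + 956 + 755 + 26 = 2,108 (under)
Q4 2023–Q1 2025: 322 + 21 + 956 + 755 + 26 + 769 = 2,849 (under)
Q1 2024–Q2 2025: 21 + 956 + 755 + 26 + 769 + 761 = 3,288 (under)
Q2 2024–Q3 2025: 956 + 755 + 26 + 769 + 761 + 244 = 3,511 (over)
Q3 2024–Q4 2025: 755 + 26 + 769 + 761 + 244 + 659 = 3,214 (under)
At least one window exceeds 3,330.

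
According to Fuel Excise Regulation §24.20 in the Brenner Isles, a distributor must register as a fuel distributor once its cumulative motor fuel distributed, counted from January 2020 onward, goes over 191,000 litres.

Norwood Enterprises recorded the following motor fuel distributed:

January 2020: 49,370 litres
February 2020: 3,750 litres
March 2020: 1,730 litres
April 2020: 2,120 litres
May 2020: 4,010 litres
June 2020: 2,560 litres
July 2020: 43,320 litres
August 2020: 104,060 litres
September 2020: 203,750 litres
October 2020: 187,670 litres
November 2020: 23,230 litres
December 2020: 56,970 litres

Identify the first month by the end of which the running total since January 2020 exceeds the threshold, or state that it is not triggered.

Through January 2020: 49,370 litres
Through February 2020: 53,120 litres
Through March 2020: 54,850 litres
Through April 2020: 56,970 litres
Through May 2020: 60,980 litres
Through June 2020: 63,540 litres
Through July 2020: 106,860 litres
Through August 2020: 210,920 litres ← exceeds threshold

August 2020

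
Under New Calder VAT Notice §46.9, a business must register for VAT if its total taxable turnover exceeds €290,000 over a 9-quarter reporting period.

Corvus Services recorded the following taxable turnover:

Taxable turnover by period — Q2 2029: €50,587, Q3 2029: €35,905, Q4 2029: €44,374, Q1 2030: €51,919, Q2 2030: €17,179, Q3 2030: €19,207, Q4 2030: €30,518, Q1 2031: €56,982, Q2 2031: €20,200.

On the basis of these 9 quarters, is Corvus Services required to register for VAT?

Total taxable turnover: €50,587 + €35,905 + €44,374 + €51,919 + €17,179 + €19,207 + €30,518 + €56,982 + €20,200 = €326,871.
€326,871 > €290,000, so the threshold is exceeded.

Yes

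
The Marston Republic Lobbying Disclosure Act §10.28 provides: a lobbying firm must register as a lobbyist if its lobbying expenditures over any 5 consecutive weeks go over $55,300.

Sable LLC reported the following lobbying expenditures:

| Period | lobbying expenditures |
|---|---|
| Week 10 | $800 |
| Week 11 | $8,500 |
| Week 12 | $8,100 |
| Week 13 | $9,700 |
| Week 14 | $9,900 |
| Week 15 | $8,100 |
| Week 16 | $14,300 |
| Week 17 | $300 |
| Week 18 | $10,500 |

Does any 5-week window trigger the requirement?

Week 10–Week 14: $800 + $8,500 + $8,100 + $9,700 + $9,900 = $37,000 (under)
Week 11–Week 15: $8,500 + $8,100 + $9,700 + $9,900 + $8,100 = $44,300 (under)
Week 12–Week 16: $8,100 + $9,700 + $9,900 + $8,100 + $14,300 = $50,100 (under)
Week 13–Week 17: $9,700 + $9,900 + $8,100 + $14,300 + $300 = $42,300 (under)
Week 14–Week 18: $9,900 + $8,100 + $14,300 + $300 + $10,500 = $43,100 (under)
No window exceeds $55,300.

No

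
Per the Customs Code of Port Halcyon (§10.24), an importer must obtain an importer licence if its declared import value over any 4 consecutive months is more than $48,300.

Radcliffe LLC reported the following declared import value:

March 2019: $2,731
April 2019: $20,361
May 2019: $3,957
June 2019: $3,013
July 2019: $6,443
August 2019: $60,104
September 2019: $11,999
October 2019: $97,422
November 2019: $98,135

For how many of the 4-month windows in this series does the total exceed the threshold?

March 2019–June 2019: $2,731 + $20,361 + $3,957 + $3,013 = $30,062 (under)
April 2019–July 2019: $20,361 + $3,957 + $3,013 + $6,443 = $33,774 (under)
May 2019–August 2019: $3,957 + $3,013 + $6,443 + $60,104 = $73,517 (over)
June 2019–September 2019: $3,013 + $6,443 + $60,104 + $11,999 = $81,559 (over)
July 2019–October 2019: $6,443 + $60,104 + $11,999 + $97,422 = $175,968 (over)
August 2019–November 2019: $60,104 + $11,999 + $97,422 + $98,135 = $267,660 (over)
4 windows exceed the threshold.

4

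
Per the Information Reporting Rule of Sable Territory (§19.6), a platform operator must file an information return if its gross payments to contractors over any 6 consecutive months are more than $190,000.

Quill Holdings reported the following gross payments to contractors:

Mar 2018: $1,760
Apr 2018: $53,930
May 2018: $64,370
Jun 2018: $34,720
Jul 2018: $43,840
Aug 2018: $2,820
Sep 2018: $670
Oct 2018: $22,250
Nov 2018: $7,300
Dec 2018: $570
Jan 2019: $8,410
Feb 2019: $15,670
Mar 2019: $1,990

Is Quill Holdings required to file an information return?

Yes

Mar 2018–Aug 2018: $1,760 + $53,930 + $64,370 + $34,720 + $43,840 + $2,820 = $201,440 (over)
Apr 2018–Sep 2018: $53,930 + $64,370 + $34,720 + $43,840 + $2,820 + $670 = $200,350 (over)
May 2018–Oct 2018: $64,370 + $34,720 + $43,840 + $2,820 + $670 + $22,250 = $168,670 (under)
Jun 2018–Nov 2018: $34,720 + $43,840 + $2,820 + $670 + $22,250 + $7,300 = $111,600 (under)
Jul 2018–Dec 2018: $43,840 + $2,820 + $670 + $22,250 + $7,300 + $570 = $77,450 (under)
Aug 2018–Jan 2019: $2,820 + $670 + $22,250 + $7,300 + $570 + $8,410 = $42,020 (under)
Sep 2018–Feb 2019: $670 + $22,250 + $7,300 + $570 + $8,410 + $15,670 = $54,870 (under)
Oct 2018–Mar 2019: $22,250 + $7,300 + $570 + $8,410 + $15,670 + $1,990 = $56,190 (under)
At least one window exceeds $190,000.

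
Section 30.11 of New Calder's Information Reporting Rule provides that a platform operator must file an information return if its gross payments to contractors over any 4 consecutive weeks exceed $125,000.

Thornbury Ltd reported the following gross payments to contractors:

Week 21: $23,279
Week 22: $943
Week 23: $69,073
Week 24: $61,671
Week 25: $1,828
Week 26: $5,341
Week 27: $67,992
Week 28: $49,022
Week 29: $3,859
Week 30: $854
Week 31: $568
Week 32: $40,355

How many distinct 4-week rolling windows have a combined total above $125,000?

Week 21–Week 24: $23,279 + $943 + $69,073 + $61,671 = $154,966 (over)
Week 22–Week 25: $943 + $69,073 + $61,671 + $1,828 = $133,515 (over)
Week 23–Week 26: $69,073 + $61,671 + $1,828 + $5,341 = $137,913 (over)
Week 24–Week 27: $61,671 + $1,828 + $5,341 + $67,992 = $136,832 (over)
Week 25–Week 28: $1,828 + $5,341 + $67,992 + $49,022 = $124,183 (under)
Week 26–Week 29: $5,341 + $67,992 + $49,022 + $3,859 = $126,214 (over)
Week 27–Week 30: $67,992 + $49,022 + $3,859 + $854 = $121,727 (under)
Week 28–Week 31: $49,022 + $3,859 + $854 + $568 = $54,303 (under)
Week 29–Week 32: $3,859 + $854 + $568 + $40,355 = $45,636 (under)
5 windows exceed the threshold.

5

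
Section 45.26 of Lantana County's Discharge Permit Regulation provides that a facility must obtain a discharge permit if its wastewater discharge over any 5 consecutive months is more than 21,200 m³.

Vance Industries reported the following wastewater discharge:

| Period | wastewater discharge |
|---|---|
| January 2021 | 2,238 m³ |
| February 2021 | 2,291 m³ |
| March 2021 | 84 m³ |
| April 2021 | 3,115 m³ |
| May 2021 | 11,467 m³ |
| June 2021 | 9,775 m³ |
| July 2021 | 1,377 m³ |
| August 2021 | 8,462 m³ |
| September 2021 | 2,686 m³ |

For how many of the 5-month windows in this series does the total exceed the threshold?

4

January 2021–May 2021: 2,238 m³ + 2,291 m³ + 84 m³ + 3,115 m³ + 11,467 m³ = 19,195 m³ (under)
February 2021–June 2021: 2,291 m³ + 84 m³ + 3,115 m³ + 11,467 m³ + 9,775 m³ = 26,732 m³ (over)
March 2021–July 2021: 84 m³ + 3,115 m³ + 11,467 m³ + 9,775 m³ + 1,377 m³ = 25,818 m³ (over)
April 2021–August 2021: 3,115 m³ + 11,467 m³ + 9,775 m³ + 1,377 m³ + 8,462 m³ = 34,196 m³ (over)
May 2021–September 2021: 11,467 m³ + 9,775 m³ + 1,377 m³ + 8,462 m³ + 2,686 m³ = 33,767 m³ (over)
4 windows exceed the threshold.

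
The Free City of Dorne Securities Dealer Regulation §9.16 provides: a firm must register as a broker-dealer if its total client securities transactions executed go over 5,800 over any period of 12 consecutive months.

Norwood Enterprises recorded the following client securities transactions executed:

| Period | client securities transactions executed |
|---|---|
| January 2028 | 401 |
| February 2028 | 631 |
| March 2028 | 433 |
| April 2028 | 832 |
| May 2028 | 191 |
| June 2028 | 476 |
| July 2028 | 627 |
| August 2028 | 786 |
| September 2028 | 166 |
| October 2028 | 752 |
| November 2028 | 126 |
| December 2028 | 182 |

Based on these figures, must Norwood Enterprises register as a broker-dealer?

Total client securities transactions executed: 401 + 631 + 433 + 832 + 191 + 476 + 627 + 786 + 166 + 752 + 126 + 182 = 5,603.
5,603 ≤ 5,800, so the threshold is not exceeded.

No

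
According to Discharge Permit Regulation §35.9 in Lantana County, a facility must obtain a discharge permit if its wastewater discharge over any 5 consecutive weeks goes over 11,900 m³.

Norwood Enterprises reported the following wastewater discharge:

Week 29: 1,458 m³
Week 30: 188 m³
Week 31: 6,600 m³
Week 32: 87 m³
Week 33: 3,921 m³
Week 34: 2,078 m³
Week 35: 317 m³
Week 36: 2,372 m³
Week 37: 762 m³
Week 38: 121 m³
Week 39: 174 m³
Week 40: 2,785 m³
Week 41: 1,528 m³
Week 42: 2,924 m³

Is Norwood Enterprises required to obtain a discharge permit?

Week 29–Week 33: 1,458 m³ + 188 m³ + 6,600 m³ + 87 m³ + 3,921 m³ = 12,254 m³ (over)
Week 30–Week 34: 188 m³ + 6,600 m³ + 87 m³ + 3,921 m³ + 2,078 m³ = 12,874 m³ (over)
Week 31–Week 35: 6,600 m³ + 87 m³ + 3,921 m³ + 2,078 m³ + 317 m³ = 13,003 m³ (over)
Week 32–Week 36: 87 m³ + 3,921 m³ + 2,078 m³ + 317 m³ + 2,372 m³ = 8,775 m³ (under)
Week 33–Week 37: 3,921 m³ + 2,078 m³ + 317 m³ + 2,372 m³ + 762 m³ = 9,450 m³ (under)
Week 34–Week 38: 2,078 m³ + 317 m³ + 2,372 m³ + 762 m³ + 121 m³ = 5,650 m³ (under)
Week 35–Week 39: 317 m³ + 2,372 m³ + 762 m³ + 121 m³ + 174 m³ = 3,746 m³ (under)
Week 36–Week 40: 2,372 m³ + 762 m³ + 121 m³ + 174 m³ + 2,785 m³ = 6,214 m³ (under)
Week 37–Week 41: 762 m³ + 121 m³ + 174 m³ + 2,785 m³ + 1,528 m³ = 5,370 m³ (under)
Week 38–Week 42: 121 m³ + 174 m³ + 2,785 m³ + 1,528 m³ + 2,924 m³ = 7,532 m³ (under)
At least one window exceeds 11,900 m³.

Yes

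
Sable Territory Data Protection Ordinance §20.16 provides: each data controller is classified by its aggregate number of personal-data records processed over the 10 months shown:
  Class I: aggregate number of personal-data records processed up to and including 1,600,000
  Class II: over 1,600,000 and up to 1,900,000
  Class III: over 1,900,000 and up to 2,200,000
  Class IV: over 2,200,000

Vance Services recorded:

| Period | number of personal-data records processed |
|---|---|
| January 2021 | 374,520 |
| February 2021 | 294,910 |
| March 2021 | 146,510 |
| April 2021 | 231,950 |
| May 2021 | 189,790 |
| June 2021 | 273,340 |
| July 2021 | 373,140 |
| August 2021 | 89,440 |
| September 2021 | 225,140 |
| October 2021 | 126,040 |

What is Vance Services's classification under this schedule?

Class IV

Aggregate number of personal-data records processed: 374,520 + 294,910 + 146,510 + 231,950 + 189,790 + 273,340 + 373,140 + 89,440 + 225,140 + 126,040 = 2,324,780.
2,324,780 > 2,200,000, so Class IV applies.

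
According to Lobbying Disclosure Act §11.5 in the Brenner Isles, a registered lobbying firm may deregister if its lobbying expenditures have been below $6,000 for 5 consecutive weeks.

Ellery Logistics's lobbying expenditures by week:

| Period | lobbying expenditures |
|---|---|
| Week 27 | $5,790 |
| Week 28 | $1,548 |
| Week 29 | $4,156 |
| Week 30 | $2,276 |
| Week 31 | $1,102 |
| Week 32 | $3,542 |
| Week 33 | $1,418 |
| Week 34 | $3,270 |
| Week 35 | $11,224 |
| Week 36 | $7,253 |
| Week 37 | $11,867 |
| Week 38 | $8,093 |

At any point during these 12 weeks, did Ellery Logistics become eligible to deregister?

Weeks below $6,000: Week 27, Week 28, Week 29, Week 30, Week 31, Week 32, Week 33, Week 34.
Longest run of consecutive weeks below the threshold: 8.
8 ≥ 5, so Ellery Logistics became eligible.

Yes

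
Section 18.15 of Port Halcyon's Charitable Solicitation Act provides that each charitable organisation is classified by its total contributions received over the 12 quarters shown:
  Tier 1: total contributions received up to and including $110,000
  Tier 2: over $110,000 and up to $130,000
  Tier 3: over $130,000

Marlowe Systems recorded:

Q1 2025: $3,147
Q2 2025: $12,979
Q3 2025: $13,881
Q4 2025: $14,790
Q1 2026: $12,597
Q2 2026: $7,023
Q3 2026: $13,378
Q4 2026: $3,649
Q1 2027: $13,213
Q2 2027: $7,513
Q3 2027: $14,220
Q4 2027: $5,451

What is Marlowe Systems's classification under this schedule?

Total contributions received: $3,147 + $12,979 + $13,881 + $14,790 + $12,597 + $7,023 + $13,378 + $3,649 + $13,213 + $7,513 + $14,220 + $5,451 = $121,841.
$110,000 < $121,841 ≤ $130,000, so Tier 2 applies.

Tier 2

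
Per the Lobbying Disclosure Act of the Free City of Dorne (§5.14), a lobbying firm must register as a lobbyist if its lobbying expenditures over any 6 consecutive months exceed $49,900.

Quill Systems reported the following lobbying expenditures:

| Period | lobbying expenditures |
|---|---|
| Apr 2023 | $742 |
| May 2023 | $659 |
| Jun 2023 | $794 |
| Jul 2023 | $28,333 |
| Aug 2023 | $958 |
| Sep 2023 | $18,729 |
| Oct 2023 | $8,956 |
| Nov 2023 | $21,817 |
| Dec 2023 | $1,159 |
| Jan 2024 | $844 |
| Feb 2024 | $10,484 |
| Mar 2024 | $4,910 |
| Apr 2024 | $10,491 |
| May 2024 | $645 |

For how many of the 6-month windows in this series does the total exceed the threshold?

Apr 2023–Sep 2023: $742 + $659 + $794 + $28,333 + $958 + $18,729 = $50,215 (over)
May 2023–Oct 2023: $659 + $794 + $28,333 + $958 + $18,729 + $8,956 = $58,429 (over)
Jun 2023–Nov 2023: $794 + $28,333 + $958 + $18,729 + $8,956 + $21,817 = $79,587 (over)
Jul 2023–Dec 2023: $28,333 + $958 + $18,729 + $8,956 + $21,817 + $1,159 = $79,952 (over)
Aug 2023–Jan 2024: $958 + $18,729 + $8,956 + $21,817 + $1,159 + $844 = $52,463 (over)
Sep 2023–Feb 2024: $18,729 + $8,956 + $21,817 + $1,159 + $844 + $10,484 = $61,989 (over)
Oct 2023–Mar 2024: $8,956 + $21,817 + $1,159 + $844 + $10,484 + $4,910 = $48,170 (under)
Nov 2023–Apr 2024: $21,817 + $1,159 + $844 + $10,484 + $4,910 + $10,491 = $49,705 (under)
Dec 2023–May 2024: $1,159 + $844 + $10,484 + $4,910 + $10,491 + $645 = $28,533 (under)
6 windows exceed the threshold.

6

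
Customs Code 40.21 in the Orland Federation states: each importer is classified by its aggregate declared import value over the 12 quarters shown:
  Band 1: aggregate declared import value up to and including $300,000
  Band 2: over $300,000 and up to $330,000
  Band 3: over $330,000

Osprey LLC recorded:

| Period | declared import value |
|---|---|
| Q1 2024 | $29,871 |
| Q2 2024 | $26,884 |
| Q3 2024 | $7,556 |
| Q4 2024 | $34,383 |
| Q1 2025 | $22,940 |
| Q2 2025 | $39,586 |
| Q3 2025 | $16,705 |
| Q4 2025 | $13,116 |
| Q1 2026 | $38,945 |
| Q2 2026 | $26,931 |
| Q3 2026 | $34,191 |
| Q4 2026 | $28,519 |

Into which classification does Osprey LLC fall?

Aggregate declared import value: $29,871 + $26,884 + $7,556 + $34,383 + $22,940 + $39,586 + $16,705 + $13,116 + $38,945 + $26,931 + $34,191 + $28,519 = $319,627.
$300,000 < $319,627 ≤ $330,000, so Band 2 applies.

Band 2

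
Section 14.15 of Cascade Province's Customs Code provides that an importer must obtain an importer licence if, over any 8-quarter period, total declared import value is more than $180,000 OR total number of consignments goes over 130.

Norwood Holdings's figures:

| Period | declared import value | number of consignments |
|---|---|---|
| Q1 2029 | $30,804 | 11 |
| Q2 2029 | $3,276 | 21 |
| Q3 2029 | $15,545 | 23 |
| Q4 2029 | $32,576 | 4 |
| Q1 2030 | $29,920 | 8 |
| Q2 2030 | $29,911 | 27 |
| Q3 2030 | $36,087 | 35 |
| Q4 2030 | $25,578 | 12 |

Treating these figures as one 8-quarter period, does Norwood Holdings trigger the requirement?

Yes

Total declared import value: $30,804 + $3,276 + $15,545 + $32,576 + $29,920 + $29,911 + $36,087 + $25,578 = $203,697 (> $180,000).
Total number of consignments: 11 + 21 + 23 + 4 + 8 + 27 + 35 + 12 = 141 (> 130).
The test is 'or': at least one threshold is exceeded.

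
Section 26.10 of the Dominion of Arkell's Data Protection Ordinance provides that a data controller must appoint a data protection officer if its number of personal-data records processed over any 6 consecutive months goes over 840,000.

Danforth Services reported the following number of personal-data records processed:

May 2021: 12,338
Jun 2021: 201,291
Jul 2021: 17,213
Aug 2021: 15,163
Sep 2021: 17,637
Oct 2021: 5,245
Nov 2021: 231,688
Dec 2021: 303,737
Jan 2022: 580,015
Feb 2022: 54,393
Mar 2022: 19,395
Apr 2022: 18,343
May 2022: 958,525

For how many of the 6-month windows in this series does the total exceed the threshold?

May 2021–Oct 2021: 12,338 + 201,291 + 17,213 + 15,163 + 17,637 + 5,245 = 268,887 (under)
Jun 2021–Nov 2021: 201,291 + 17,213 + 15,163 + 17,637 + 5,245 + 231,688 = 488,237 (under)
Jul 2021–Dec 2021: 17,213 + 15,163 + 17,637 + 5,245 + 231,688 + 303,737 = 590,683 (under)
Aug 2021–Jan 2022: 15,163 + 17,637 + 5,245 + 231,688 + 303,737 + 580,015 = 1,153,485 (over)
Sep 2021–Feb 2022: 17,637 + 5,245 + 231,688 + 303,737 + 580,015 + 54,393 = 1,192,715 (over)
Oct 2021–Mar 2022: 5,245 + 231,688 + 303,737 + 580,015 + 54,393 + 19,395 = 1,194,473 (over)
Nov 2021–Apr 2022: 231,688 + 303,737 + 580,015 + 54,393 + 19,395 + 18,343 = 1,207,571 (over)
Dec 2021–May 2022: 303,737 + 580,015 + 54,393 + 19,395 + 18,343 + 958,525 = 1,934,408 (over)
5 windows exceed the threshold.

5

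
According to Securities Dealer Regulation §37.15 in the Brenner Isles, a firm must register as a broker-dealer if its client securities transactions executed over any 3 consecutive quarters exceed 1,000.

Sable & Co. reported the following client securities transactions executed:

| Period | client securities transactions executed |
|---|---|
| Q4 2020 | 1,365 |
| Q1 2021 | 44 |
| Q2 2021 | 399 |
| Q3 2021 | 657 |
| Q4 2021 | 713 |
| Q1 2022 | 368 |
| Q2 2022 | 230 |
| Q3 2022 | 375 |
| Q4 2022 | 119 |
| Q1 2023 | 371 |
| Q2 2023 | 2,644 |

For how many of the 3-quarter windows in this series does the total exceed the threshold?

6

Q4 2020–Q2 2021: 1,365 + 44 + 399 = 1,808 (over)
Q1 2021–Q3 2021: 44 + 399 + 657 = 1,100 (over)
Q2 2021–Q4 2021: 399 + 657 + 713 = 1,769 (over)
Q3 2021–Q1 2022: 657 + 713 + 368 = 1,738 (over)
Q4 2021–Q2 2022: 713 + 368 + 230 = 1,311 (over)
Q1 2022–Q3 2022: 368 + 230 + 375 = 973 (under)
Q2 2022–Q4 2022: 230 + 375 + 119 = 724 (under)
Q3 2022–Q1 2023: 375 + 119 + 371 = 865 (under)
Q4 2022–Q2 2023: 119 + 371 + 2,644 = 3,134 (over)
6 windows exceed the threshold.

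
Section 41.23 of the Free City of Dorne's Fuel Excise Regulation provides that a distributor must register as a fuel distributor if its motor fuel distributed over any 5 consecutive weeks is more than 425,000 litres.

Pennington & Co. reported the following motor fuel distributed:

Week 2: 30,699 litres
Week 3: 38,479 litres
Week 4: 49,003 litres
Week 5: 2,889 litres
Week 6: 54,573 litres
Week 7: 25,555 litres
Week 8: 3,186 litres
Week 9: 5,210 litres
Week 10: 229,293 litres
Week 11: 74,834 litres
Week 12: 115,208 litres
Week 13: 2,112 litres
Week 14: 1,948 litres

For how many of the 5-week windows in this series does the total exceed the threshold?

2

Week 2–Week 6: 30,699 litres + 38,479 litres + 49,003 litres + 2,889 litres + 54,573 litres = 175,643 litres (under)
Week 3–Week 7: 38,479 litres + 49,003 litres + 2,889 litres + 54,573 litres + 25,555 litres = 170,499 litres (under)
Week 4–Week 8: 49,003 litres + 2,889 litres + 54,573 litres + 25,555 litres + 3,186 litres = 135,206 litres (under)
Week 5–Week 9: 2,889 litres + 54,573 litres + 25,555 litres + 3,186 litres + 5,210 litres = 91,413 litres (under)
Week 6–Week 10: 54,573 litres + 25,555 litres + 3,186 litres + 5,210 litres + 229,293 litres = 317,817 litres (under)
Week 7–Week 11: 25,555 litres + 3,186 litres + 5,210 litres + 229,293 litres + 74,834 litres = 338,078 litres (under)
Week 8–Week 12: 3,186 litres + 5,210 litres + 229,293 litres + 74,834 litres + 115,208 litres = 427,731 litres (over)
Week 9–Week 13: 5,210 litres + 229,293 litres + 74,834 litres + 115,208 litres + 2,112 litres = 426,657 litres (over)
Week 10–Week 14: 229,293 litres + 74,834 litres + 115,208 litres + 2,112 litres + 1,948 litres = 423,395 litres (under)
2 windows exceed the threshold.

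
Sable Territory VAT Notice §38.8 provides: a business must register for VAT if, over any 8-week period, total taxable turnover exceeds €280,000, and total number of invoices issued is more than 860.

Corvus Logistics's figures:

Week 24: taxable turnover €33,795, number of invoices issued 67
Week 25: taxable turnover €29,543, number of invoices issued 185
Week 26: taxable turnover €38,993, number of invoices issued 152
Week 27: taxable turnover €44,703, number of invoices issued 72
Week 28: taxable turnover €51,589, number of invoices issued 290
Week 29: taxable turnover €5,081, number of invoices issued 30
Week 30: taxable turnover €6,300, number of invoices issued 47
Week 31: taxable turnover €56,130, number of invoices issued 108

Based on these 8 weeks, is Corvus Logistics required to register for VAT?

No

Total taxable turnover: €33,795 + €29,543 + €38,993 + €44,703 + €51,589 + €5,081 + €6,300 + €56,130 = €266,134 (≤ €280,000).
Total number of invoices issued: 67 + 185 + 152 + 72 + 290 + 30 + 47 + 108 = 951 (> 860).
The test is 'and': the rule requires both, and at least one is not exceeded.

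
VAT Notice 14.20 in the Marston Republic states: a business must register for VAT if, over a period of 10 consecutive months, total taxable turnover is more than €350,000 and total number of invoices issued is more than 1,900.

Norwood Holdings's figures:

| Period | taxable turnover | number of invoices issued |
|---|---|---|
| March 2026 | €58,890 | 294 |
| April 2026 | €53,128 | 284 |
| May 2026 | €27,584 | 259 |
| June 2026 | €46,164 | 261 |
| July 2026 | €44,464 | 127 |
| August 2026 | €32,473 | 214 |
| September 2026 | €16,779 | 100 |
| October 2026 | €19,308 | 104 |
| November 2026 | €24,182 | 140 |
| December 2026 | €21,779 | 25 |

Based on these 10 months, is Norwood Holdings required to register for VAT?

No

Total taxable turnover: €58,890 + €53,128 + €27,584 + €46,164 + €44,464 + €32,473 + €16,779 + €19,308 + €24,182 + €21,779 = €344,751 (≤ €350,000).
Total number of invoices issued: 294 + 284 + 259 + 261 + 127 + 214 + 100 + 104 + 140 + 25 = 1,808 (≤ 1,900).
The test is 'and': the rule requires both, and at least one is not exceeded.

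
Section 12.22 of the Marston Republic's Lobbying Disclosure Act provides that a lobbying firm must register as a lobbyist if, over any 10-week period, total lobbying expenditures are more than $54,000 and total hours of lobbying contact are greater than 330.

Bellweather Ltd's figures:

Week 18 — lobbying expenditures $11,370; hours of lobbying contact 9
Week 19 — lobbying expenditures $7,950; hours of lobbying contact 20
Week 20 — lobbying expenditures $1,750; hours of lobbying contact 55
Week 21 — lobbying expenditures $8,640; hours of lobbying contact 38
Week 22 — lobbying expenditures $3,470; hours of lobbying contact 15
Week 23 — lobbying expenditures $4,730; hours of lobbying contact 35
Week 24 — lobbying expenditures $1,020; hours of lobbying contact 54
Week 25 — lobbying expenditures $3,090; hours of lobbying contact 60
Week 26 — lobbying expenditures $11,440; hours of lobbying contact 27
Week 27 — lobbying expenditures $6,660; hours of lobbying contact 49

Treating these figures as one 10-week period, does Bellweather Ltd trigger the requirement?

Total lobbying expenditures: $11,370 + $7,950 + $1,750 + $8,640 + $3,470 + $4,730 + $1,020 + $3,090 + $11,440 + $6,660 = $60,120 (> $54,000).
Total hours of lobbying contact: 9 + 20 + 55 + 38 + 15 + 35 + 54 + 60 + 27 + 49 = 362 (> 330).
The test is 'and': both thresholds are exceeded.

Yes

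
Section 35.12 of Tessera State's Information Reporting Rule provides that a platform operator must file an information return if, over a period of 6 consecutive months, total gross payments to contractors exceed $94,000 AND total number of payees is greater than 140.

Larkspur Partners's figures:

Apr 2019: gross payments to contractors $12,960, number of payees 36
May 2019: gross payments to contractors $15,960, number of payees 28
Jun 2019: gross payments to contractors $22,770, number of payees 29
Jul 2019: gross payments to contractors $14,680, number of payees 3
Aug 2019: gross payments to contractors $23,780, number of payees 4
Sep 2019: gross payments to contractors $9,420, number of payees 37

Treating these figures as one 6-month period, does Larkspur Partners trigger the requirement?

Total gross payments to contractors: $12,960 + $15,960 + $22,770 + $14,680 + $23,780 + $9,420 = $99,570 (> $94,000).
Total number of payees: 36 + 28 + 29 + 3 + 4 + 37 = 137 (≤ 140).
The test is 'and': the rule requires both, and at least one is not exceeded.

No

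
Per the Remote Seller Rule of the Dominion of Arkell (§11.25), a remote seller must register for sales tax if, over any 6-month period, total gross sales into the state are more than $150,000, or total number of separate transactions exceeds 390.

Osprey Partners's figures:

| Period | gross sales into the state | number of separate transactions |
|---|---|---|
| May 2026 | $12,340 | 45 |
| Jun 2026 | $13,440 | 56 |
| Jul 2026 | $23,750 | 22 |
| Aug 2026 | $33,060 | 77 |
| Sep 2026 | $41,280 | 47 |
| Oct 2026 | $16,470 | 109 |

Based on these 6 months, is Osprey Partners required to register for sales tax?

No

Total gross sales into the state: $12,340 + $13,440 + $23,750 + $33,060 + $41,280 + $16,470 = $140,340 (≤ $150,000).
Total number of separate transactions: 45 + 56 + 22 + 77 + 47 + 109 = 356 (≤ 390).
The test is 'or': neither threshold is exceeded.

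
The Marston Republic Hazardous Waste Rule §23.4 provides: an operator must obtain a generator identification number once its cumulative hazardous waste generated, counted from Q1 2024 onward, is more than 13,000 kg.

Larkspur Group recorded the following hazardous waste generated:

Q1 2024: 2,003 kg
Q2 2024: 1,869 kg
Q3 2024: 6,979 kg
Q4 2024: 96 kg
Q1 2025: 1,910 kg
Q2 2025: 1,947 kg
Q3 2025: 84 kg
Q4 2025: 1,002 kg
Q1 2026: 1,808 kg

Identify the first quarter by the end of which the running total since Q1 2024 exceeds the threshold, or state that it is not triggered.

Q2 2025

Through Q1 2024: 2,003 kg
Through Q2 2024: 3,872 kg
Through Q3 2024: 10,851 kg
Through Q4 2024: 10,947 kg
Through Q1 2025: 12,857 kg
Through Q2 2025: 14,804 kg ← exceeds threshold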